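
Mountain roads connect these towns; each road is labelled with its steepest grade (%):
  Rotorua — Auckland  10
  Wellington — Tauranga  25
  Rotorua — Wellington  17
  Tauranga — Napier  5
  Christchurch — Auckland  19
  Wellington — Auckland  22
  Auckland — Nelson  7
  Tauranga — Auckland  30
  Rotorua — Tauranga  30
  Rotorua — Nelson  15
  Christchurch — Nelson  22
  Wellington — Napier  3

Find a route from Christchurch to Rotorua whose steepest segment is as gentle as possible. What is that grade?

19

Checking several routes:
Christchurch-Auckland-Wellington-Rotorua: max(19, 22, 17) = 22
Christchurch-Auckland-Rotorua: max(19, 10) = 19
Christchurch-Auckland-Nelson-Rotorua: max(19, 7, 15) = 19
Best route has worst link 19%.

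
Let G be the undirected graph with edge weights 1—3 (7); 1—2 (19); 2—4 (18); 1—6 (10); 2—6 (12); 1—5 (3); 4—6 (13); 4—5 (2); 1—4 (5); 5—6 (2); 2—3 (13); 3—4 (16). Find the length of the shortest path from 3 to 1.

7

Checking several routes:
3→2→1: 13 + 19 = 32
3→4→5→6→1: 16 + 2 + 2 + 10 = 30
3→4→1: 16 + 5 = 21
3→4→5→1: 16 + 2 + 3 = 21
3→1: 7
3→2→6→5→1: 13 + 12 + 2 + 3 = 30
The minimum is 7.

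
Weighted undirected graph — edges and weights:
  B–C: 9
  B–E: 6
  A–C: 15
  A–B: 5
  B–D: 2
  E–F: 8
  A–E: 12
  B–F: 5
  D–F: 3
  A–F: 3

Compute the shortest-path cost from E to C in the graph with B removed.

Routes from E to C avoiding B:
E → A → C: 12 + 15 = 27
E → F → A → C: 8 + 3 + 15 = 26
Best route has total 26.

26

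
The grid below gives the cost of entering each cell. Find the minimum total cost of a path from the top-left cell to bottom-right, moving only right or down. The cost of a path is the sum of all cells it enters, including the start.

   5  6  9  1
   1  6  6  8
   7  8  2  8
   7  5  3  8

31

Path (0,0) → (1,0) → (1,1) → (1,2) → (2,2) → (3,2) → (3,3): 5 + 1 + 6 + 6 + 2 + 3 + 8 = 31.
(Top row then right column would cost 45.)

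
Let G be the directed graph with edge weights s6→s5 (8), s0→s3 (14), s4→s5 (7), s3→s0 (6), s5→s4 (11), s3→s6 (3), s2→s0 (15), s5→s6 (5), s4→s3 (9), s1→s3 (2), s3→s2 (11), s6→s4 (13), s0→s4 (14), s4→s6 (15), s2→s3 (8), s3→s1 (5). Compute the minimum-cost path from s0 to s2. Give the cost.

Candidate routes:
s0→s3→s2: 14 + 11 = 25
s0→s4→s3→s2: 14 + 9 + 11 = 34
Best route has total 25.

25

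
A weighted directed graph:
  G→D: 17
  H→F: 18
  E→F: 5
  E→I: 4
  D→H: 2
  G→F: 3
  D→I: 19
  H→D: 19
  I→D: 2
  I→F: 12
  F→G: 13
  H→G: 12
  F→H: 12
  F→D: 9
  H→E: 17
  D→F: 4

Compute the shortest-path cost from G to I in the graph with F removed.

36

Routes from G to I avoiding F:
G→D→I: 17 + 19 = 36
G→D→H→E→I: 17 + 2 + 17 + 4 = 40
Shortest: 36.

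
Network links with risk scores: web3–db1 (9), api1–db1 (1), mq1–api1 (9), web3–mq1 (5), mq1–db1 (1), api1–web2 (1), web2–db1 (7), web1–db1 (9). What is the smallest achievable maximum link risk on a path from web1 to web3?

9

Candidate routes:
web1→db1→web3: max(9, 9) = 9
web1→db1→api1→mq1→web3: max(9, 1, 9, 5) = 9
web1→db1→web2→api1→mq1→web3: max(9, 7, 1, 9, 5) = 9
web1→db1→mq1→web3: max(9, 1, 5) = 9
Smallest bottleneck: 9.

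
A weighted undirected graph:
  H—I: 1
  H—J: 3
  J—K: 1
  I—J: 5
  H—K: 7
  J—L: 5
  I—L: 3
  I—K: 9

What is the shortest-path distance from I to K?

5

A few of the I→K routes:
I-K: 9
I-J-K: 5 + 1 = 6
I-H-K: 1 + 7 = 8
I-H-J-K: 1 + 3 + 1 = 5
Shortest: 5.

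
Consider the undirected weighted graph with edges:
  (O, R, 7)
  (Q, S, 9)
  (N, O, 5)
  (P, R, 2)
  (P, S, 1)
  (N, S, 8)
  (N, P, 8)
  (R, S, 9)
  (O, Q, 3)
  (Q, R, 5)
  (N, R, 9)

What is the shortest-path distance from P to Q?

Some routes from P to Q:
P → R → O → Q: 2 + 7 + 3 = 12
P → S → R → Q: 1 + 9 + 5 = 15
P → R → Q: 2 + 5 = 7
P → S → Q: 1 + 9 = 10
P → N → O → Q: 8 + 5 + 3 = 16
The minimum is 7.

7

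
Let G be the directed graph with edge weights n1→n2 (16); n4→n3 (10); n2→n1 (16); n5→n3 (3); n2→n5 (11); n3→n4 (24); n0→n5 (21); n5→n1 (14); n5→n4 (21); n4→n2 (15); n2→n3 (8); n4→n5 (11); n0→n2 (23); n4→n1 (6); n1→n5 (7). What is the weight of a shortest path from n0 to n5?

Candidate routes:
n0-n2-n3-n4-n5: 23 + 8 + 24 + 11 = 66
n0-n2-n3-n4-n1-n5: 23 + 8 + 24 + 6 + 7 = 68
n0-n2-n5: 23 + 11 = 34
n0-n2-n1-n5: 23 + 16 + 7 = 46
n0-n5: 21
Shortest: 21.

21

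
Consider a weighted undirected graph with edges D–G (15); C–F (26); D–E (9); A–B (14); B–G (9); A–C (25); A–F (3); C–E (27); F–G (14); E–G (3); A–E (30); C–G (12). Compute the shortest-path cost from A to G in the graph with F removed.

23

Comparing a few candidate routes:
A → C → G: 25 + 12 = 37
A → E → C → G: 30 + 27 + 12 = 69
A → E → D → G: 30 + 9 + 15 = 54
A → B → G: 14 + 9 = 23
A → E → G: 30 + 3 = 33
A → C → E → G: 25 + 27 + 3 = 55
The minimum is 23.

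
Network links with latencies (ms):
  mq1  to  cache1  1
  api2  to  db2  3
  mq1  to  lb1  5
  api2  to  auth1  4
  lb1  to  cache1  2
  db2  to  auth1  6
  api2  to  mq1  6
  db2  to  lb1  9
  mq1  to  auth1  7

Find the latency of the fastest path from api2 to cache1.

Some routes from api2 to cache1:
api2 - db2 - auth1 - mq1 - cache1: 3 + 6 + 7 + 1 = 17
api2 - auth1 - mq1 - cache1: 4 + 7 + 1 = 12
api2 - db2 - lb1 - cache1: 3 + 9 + 2 = 14
api2 - mq1 - cache1: 6 + 1 = 7
api2 - mq1 - lb1 - cache1: 6 + 5 + 2 = 13
Shortest: 7 ms.

7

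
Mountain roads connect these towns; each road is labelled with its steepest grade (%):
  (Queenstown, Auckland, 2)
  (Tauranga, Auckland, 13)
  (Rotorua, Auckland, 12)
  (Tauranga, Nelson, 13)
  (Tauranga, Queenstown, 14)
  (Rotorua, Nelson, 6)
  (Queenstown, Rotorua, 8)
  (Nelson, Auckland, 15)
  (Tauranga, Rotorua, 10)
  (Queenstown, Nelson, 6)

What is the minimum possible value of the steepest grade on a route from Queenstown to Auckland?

Checking several routes:
Queenstown → Nelson → Rotorua → Auckland: max(6, 6, 12) = 12
Queenstown → Rotorua → Auckland: max(8, 12) = 12
Queenstown → Auckland: max(2) = 2
The minimum achievable maximum is 2%.

2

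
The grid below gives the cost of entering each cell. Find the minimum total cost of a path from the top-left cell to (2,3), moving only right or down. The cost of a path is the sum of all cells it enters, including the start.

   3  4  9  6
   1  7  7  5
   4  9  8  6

29

Take [0,0] -> [1,0] -> [1,1] -> [1,2] -> [1,3] -> [2,3] for a total of 3 + 1 + 7 + 7 + 5 + 6 = 29.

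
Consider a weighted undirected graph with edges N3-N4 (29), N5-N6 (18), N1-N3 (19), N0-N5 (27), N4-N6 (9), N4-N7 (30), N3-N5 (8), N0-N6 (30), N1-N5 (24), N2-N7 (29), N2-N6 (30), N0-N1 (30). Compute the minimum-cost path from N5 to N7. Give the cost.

57

Some routes from N5 to N7:
N5-N0-N6-N4-N7: 27 + 30 + 9 + 30 = 96
N5-N3-N4-N7: 8 + 29 + 30 = 67
N5-N3-N4-N6-N2-N7: 8 + 29 + 9 + 30 + 29 = 105
N5-N6-N4-N7: 18 + 9 + 30 = 57
N5-N1-N3-N4-N7: 24 + 19 + 29 + 30 = 102
N5-N6-N2-N7: 18 + 30 + 29 = 77
Shortest: 57.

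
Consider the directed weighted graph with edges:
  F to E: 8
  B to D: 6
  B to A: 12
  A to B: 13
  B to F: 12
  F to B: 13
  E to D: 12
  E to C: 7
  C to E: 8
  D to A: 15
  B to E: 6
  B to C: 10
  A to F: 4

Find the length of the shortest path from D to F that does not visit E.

19

Candidate routes:
D-A-F: 15 + 4 = 19
D-A-B-F: 15 + 13 + 12 = 40
The minimum is 19.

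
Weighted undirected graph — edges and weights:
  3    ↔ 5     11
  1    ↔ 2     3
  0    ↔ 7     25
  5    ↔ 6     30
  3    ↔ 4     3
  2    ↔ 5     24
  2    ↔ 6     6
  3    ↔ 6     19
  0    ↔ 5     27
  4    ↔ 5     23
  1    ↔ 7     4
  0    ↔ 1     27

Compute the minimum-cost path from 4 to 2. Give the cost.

Some routes from 4 to 2:
4 - 3 - 6 - 2: 3 + 19 + 6 = 28
4 - 3 - 5 - 2: 3 + 11 + 24 = 38
4 - 3 - 5 - 6 - 2: 3 + 11 + 30 + 6 = 50
4 - 5 - 2: 23 + 24 = 47
Best route has total 28.

28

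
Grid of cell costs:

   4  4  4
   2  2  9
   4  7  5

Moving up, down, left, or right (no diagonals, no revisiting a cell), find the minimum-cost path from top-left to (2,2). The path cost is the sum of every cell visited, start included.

20

Path (0,0)→(1,0)→(1,1)→(2,1)→(2,2): 4 + 2 + 2 + 7 + 5 = 20.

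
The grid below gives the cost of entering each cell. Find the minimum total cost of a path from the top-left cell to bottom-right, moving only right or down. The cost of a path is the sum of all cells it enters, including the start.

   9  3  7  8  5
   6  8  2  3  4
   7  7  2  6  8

36

Take (0,0) (0,1) (0,2) (1,2) (1,3) (1,4) (2,4) for a total of 9 + 3 + 7 + 2 + 3 + 4 + 8 = 36.
(Top row then right column would cost 44.)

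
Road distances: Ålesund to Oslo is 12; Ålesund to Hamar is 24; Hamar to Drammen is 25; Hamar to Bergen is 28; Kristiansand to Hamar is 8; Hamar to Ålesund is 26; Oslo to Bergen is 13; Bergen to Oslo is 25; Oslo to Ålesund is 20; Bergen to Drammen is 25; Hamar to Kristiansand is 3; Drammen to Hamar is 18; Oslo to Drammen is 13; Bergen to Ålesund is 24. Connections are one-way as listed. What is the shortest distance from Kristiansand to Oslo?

46

Candidate routes:
Kristiansand → Hamar → Bergen → Ålesund → Oslo: 8 + 28 + 24 + 12 = 72
Kristiansand → Hamar → Ålesund → Oslo: 8 + 26 + 12 = 46
Kristiansand → Hamar → Bergen → Oslo: 8 + 28 + 25 = 61
Best route has total 46.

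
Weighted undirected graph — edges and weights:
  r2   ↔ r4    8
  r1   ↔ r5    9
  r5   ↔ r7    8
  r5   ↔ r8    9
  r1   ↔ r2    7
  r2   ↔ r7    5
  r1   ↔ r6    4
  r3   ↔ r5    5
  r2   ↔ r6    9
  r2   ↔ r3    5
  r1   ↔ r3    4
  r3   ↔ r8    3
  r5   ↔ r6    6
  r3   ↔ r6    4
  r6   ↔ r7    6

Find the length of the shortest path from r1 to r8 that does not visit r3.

18

Checking several routes:
r1 → r2 → r7 → r5 → r8: 7 + 5 + 8 + 9 = 29
r1 → r5 → r8: 9 + 9 = 18
r1 → r6 → r7 → r5 → r8: 4 + 6 + 8 + 9 = 27
r1 → r2 → r6 → r5 → r8: 7 + 9 + 6 + 9 = 31
r1 → r6 → r5 → r8: 4 + 6 + 9 = 19
The minimum is 18.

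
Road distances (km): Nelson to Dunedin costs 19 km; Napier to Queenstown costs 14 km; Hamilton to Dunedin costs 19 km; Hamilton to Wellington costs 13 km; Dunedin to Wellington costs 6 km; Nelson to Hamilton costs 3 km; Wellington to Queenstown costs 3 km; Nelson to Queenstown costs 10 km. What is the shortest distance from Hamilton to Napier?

27

Paths from Hamilton to Napier:
Hamilton-Wellington-Dunedin-Nelson-Queenstown-Napier: 13 + 6 + 19 + 10 + 14 = 62
Hamilton-Dunedin-Nelson-Queenstown-Napier: 19 + 19 + 10 + 14 = 62
Hamilton-Dunedin-Wellington-Queenstown-Napier: 19 + 6 + 3 + 14 = 42
Hamilton-Nelson-Queenstown-Napier: 3 + 10 + 14 = 27
Hamilton-Wellington-Queenstown-Napier: 13 + 3 + 14 = 30
Hamilton-Nelson-Dunedin-Wellington-Queenstown-Napier: 3 + 19 + 6 + 3 + 14 = 45
The minimum is 27 km.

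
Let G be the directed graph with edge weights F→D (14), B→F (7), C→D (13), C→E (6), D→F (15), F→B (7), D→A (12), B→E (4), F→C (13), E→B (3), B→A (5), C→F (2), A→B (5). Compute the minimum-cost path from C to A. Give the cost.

14

Comparing a few candidate routes:
C→D→A: 13 + 12 = 25
C→E→B→A: 6 + 3 + 5 = 14
C→F→B→A: 2 + 7 + 5 = 14
Shortest: 14.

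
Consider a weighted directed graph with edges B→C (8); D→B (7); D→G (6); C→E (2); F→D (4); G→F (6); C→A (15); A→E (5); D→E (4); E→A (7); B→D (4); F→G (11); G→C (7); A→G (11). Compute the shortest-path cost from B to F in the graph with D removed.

Paths from B to F avoiding D:
B → C → E → A → G → F: 8 + 2 + 7 + 11 + 6 = 34
B → C → A → G → F: 8 + 15 + 11 + 6 = 40
Best route has total 34.

34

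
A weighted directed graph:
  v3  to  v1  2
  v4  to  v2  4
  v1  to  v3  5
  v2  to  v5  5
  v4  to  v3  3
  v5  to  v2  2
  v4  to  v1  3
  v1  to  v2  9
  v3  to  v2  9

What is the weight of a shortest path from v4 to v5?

Checking several routes:
v4 -> v2 -> v5: 4 + 5 = 9
v4 -> v1 -> v2 -> v5: 3 + 9 + 5 = 17
v4 -> v3 -> v1 -> v2 -> v5: 3 + 2 + 9 + 5 = 19
v4 -> v3 -> v2 -> v5: 3 + 9 + 5 = 17
The minimum is 9.

9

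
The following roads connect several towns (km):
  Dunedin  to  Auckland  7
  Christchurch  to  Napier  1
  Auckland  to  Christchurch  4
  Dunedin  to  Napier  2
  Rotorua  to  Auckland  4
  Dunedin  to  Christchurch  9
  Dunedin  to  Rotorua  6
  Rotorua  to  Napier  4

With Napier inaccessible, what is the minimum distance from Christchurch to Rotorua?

Candidate routes:
Christchurch -> Auckland -> Dunedin -> Rotorua: 4 + 7 + 6 = 17
Christchurch -> Dunedin -> Auckland -> Rotorua: 9 + 7 + 4 = 20
Christchurch -> Dunedin -> Rotorua: 9 + 6 = 15
Christchurch -> Auckland -> Rotorua: 4 + 4 = 8
The minimum is 8 km.

8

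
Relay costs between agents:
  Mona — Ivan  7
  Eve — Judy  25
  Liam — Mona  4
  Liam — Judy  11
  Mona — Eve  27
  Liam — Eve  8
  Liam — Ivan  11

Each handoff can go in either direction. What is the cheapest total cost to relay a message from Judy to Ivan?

Some routes from Judy to Ivan:
Judy -> Liam -> Ivan: 11 + 11 = 22
Judy -> Eve -> Liam -> Mona -> Ivan: 25 + 8 + 4 + 7 = 44
Judy -> Liam -> Mona -> Ivan: 11 + 4 + 7 = 22
Best route has total 22.

22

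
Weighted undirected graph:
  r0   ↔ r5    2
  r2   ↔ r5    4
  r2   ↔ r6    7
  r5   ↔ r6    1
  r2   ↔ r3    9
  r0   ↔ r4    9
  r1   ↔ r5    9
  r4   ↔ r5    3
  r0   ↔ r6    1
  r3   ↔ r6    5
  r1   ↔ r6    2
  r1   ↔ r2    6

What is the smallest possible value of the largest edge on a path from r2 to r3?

Comparing a few candidate routes:
r2 -> r5 -> r0 -> r6 -> r3: max(4, 2, 1, 5) = 5
r2 -> r6 -> r3: max(7, 5) = 7
r2 -> r5 -> r6 -> r3: max(4, 1, 5) = 5
r2 -> r1 -> r6 -> r3: max(6, 2, 5) = 6
Smallest bottleneck: 5.

5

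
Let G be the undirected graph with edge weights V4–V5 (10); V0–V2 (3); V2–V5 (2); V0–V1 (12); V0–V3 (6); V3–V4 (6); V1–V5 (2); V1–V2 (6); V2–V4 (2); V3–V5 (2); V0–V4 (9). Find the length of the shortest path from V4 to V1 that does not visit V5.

Checking several routes:
V4 → V2 → V1: 2 + 6 = 8
V4 → V3 → V0 → V2 → V1: 6 + 6 + 3 + 6 = 21
V4 → V0 → V2 → V1: 9 + 3 + 6 = 18
V4 → V2 → V0 → V1: 2 + 3 + 12 = 17
V4 → V0 → V1: 9 + 12 = 21
Shortest: 8.

8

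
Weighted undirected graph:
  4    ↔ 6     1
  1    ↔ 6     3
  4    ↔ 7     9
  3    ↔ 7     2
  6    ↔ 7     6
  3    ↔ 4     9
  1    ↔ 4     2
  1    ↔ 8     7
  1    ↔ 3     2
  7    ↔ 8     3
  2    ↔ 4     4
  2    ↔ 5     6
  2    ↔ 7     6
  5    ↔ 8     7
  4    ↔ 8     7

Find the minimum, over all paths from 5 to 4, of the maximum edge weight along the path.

6

Comparing a few candidate routes:
5 -> 2 -> 7 -> 6 -> 4: max(6, 6, 6, 1) = 6
5 -> 2 -> 7 -> 6 -> 1 -> 4: max(6, 6, 6, 3, 2) = 6
5 -> 2 -> 4: max(6, 4) = 6
5 -> 2 -> 7 -> 3 -> 1 -> 6 -> 4: max(6, 6, 2, 2, 3, 1) = 6
5 -> 2 -> 7 -> 3 -> 1 -> 4: max(6, 6, 2, 2, 2) = 6
Smallest bottleneck: 6.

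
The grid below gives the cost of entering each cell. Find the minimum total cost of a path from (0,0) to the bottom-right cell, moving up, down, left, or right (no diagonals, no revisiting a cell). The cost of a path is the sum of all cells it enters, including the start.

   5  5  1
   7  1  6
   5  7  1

18

Take r0c0 -> r0c1 -> r0c2 -> r1c2 -> r2c2 for a total of 5 + 5 + 1 + 6 + 1 = 18.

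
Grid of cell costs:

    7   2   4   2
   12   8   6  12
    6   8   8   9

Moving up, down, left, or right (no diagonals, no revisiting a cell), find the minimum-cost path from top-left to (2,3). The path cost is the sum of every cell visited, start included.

36

One optimal route is [0,0] -> [0,1] -> [0,2] -> [0,3] -> [1,3] -> [2,3].
Its cost is 7 + 2 + 4 + 2 + 12 + 9 = 36.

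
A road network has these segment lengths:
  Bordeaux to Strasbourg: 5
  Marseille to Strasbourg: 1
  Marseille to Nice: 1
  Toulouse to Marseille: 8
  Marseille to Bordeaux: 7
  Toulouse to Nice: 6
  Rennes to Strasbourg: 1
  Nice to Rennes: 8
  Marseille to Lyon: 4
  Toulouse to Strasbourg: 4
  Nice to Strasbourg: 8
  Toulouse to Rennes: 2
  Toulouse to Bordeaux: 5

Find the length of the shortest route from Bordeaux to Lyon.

10

Some routes from Bordeaux to Lyon:
Bordeaux -> Toulouse -> Rennes -> Strasbourg -> Marseille -> Lyon: 5 + 2 + 1 + 1 + 4 = 13
Bordeaux -> Marseille -> Lyon: 7 + 4 = 11
Bordeaux -> Toulouse -> Strasbourg -> Marseille -> Lyon: 5 + 4 + 1 + 4 = 14
Bordeaux -> Strasbourg -> Marseille -> Lyon: 5 + 1 + 4 = 10
Shortest: 10.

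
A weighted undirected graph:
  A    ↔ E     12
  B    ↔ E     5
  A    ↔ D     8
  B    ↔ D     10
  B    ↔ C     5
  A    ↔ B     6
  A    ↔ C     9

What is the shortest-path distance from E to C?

10

A few of the E→C routes:
E → B → C: 5 + 5 = 10
E → A → C: 12 + 9 = 21
E → A → B → C: 12 + 6 + 5 = 23
E → B → A → C: 5 + 6 + 9 = 20
The minimum is 10.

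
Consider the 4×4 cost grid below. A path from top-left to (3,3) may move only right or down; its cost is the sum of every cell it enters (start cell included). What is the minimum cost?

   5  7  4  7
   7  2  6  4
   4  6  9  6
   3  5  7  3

Take [0,0] [0,1] [1,1] [1,2] [1,3] [2,3] [3,3] for a total of 5 + 7 + 2 + 6 + 4 + 6 + 3 = 33.
For comparison, the top-then-right route costs 36.

33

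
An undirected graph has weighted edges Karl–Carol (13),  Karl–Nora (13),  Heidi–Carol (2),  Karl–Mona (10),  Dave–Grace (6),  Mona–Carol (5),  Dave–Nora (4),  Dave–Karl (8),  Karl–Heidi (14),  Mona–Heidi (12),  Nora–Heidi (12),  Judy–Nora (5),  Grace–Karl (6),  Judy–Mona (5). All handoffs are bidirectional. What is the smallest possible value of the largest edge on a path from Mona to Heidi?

A few of the Mona→Heidi routes:
Mona -> Karl -> Grace -> Dave -> Nora -> Heidi: max(10, 6, 6, 4, 12) = 12
Mona -> Carol -> Heidi: max(5, 2) = 5
Mona -> Karl -> Carol -> Heidi: max(10, 13, 2) = 13
Mona -> Karl -> Dave -> Nora -> Heidi: max(10, 8, 4, 12) = 12
Mona -> Heidi: max(12) = 12
Mona -> Judy -> Nora -> Heidi: max(5, 5, 12) = 12
The minimum achievable maximum is 5.

5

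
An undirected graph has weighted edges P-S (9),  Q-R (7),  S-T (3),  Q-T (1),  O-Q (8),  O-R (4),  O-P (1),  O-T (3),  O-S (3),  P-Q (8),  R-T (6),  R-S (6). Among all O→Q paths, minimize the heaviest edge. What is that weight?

3

Some routes from O to Q:
O→S→T→Q: max(3, 3, 1) = 3
O→R→S→T→Q: max(4, 6, 3, 1) = 6
O→T→Q: max(3, 1) = 3
The minimum achievable maximum is 3.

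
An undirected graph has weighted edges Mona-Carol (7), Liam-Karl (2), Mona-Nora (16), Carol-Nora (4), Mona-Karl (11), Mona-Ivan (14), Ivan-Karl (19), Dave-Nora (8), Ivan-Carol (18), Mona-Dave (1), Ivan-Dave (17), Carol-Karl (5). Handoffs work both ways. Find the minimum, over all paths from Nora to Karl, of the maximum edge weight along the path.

Checking several routes:
Nora - Dave - Mona - Karl: max(8, 1, 11) = 11
Nora - Dave - Mona - Carol - Karl: max(8, 1, 7, 5) = 8
Nora - Carol - Karl: max(4, 5) = 5
Smallest bottleneck: 5.

5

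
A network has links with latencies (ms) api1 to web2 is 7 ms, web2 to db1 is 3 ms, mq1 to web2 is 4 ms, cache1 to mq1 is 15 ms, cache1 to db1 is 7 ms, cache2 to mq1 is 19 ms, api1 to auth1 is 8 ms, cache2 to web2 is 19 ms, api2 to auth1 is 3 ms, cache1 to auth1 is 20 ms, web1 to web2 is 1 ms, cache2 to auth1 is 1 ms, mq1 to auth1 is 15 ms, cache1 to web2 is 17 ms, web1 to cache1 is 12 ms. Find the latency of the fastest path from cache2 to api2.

Checking several routes:
cache2-web2-db1-cache1-auth1-api2: 19 + 3 + 7 + 20 + 3 = 52
cache2-mq1-web2-api1-auth1-api2: 19 + 4 + 7 + 8 + 3 = 41
cache2-mq1-auth1-api2: 19 + 15 + 3 = 37
cache2-web2-api1-auth1-api2: 19 + 7 + 8 + 3 = 37
cache2-auth1-api2: 1 + 3 = 4
cache2-web2-mq1-auth1-api2: 19 + 4 + 15 + 3 = 41
Shortest: 4 ms.

4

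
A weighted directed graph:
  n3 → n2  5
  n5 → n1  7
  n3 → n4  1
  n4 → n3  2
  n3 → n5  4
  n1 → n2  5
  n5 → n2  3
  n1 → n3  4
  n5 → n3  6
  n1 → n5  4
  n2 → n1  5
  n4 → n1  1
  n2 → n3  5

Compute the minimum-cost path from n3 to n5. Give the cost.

4

Routes from n3 to n5:
n3 - n2 - n1 - n5: 5 + 5 + 4 = 14
n3 - n5: 4
n3 - n4 - n1 - n5: 1 + 1 + 4 = 6
The minimum is 4.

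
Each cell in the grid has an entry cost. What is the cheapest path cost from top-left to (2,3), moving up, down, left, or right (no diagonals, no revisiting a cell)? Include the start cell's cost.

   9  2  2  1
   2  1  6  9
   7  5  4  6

27

Cheapest: (0,0) (0,1) (1,1) (2,1) (2,2) (2,3)
  9 + 2 + 1 + 5 + 4 + 6 = 27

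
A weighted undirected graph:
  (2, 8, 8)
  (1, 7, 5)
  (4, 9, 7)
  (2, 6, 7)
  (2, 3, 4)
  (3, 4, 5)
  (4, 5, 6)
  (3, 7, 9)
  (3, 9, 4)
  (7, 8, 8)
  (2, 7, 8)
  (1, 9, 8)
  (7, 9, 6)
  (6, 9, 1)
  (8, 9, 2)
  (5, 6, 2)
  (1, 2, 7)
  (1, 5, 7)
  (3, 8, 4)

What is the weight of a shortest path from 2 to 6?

7

A few of the 2→6 routes:
2 - 3 - 9 - 6: 4 + 4 + 1 = 9
2 - 8 - 9 - 6: 8 + 2 + 1 = 11
2 - 6: 7
2 - 3 - 8 - 9 - 6: 4 + 4 + 2 + 1 = 11
2 - 7 - 9 - 6: 8 + 6 + 1 = 15
Shortest: 7.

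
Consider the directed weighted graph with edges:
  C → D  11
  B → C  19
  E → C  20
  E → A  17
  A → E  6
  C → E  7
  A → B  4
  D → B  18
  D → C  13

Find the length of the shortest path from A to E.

6

Paths from A to E:
A-B-C-E: 4 + 19 + 7 = 30
A-E: 6
Best route has total 6.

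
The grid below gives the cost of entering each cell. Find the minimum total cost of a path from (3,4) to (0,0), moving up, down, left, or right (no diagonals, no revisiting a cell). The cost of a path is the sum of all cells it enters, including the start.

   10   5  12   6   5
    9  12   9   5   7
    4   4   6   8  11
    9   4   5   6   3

Take r3c4 → r3c3 → r3c2 → r3c1 → r2c1 → r2c0 → r1c0 → r0c0 for a total of 3 + 6 + 5 + 4 + 4 + 4 + 9 + 10 = 45.

45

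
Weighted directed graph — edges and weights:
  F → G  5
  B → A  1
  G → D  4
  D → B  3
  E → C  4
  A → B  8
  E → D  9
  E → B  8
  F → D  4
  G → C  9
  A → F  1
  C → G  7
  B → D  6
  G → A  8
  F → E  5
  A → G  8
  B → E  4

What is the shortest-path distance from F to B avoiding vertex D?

13

Routes from F to B avoiding D:
F→G→A→B: 5 + 8 + 8 = 21
F→E→C→G→A→B: 5 + 4 + 7 + 8 + 8 = 32
F→E→B: 5 + 8 = 13
Best route has total 13.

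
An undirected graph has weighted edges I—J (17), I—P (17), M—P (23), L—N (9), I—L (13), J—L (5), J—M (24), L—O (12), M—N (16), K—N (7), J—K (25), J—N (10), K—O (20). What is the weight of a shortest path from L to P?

30

Checking several routes:
L -> J -> N -> M -> P: 5 + 10 + 16 + 23 = 54
L -> J -> I -> P: 5 + 17 + 17 = 39
L -> N -> M -> P: 9 + 16 + 23 = 48
L -> I -> P: 13 + 17 = 30
L -> J -> M -> P: 5 + 24 + 23 = 52
L -> N -> J -> I -> P: 9 + 10 + 17 + 17 = 53
Best route has total 30.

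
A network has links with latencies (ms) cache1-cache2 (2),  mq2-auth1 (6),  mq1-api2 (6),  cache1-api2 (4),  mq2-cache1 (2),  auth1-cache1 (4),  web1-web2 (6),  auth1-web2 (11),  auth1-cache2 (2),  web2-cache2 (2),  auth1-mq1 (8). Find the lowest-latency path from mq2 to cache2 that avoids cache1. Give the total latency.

8

Routes from mq2 to cache2 avoiding cache1:
mq2→auth1→web2→cache2: 6 + 11 + 2 = 19
mq2→auth1→cache2: 6 + 2 = 8
Shortest: 8 ms.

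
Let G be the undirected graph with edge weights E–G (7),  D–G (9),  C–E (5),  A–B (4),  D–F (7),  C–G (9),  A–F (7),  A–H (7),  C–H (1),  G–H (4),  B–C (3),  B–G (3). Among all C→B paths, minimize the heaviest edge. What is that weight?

A few of the C→B routes:
C → B: max(3) = 3
C → H → G → B: max(1, 4, 3) = 4
C → H → A → B: max(1, 7, 4) = 7
C → E → G → B: max(5, 7, 3) = 7
Smallest bottleneck: 3.

3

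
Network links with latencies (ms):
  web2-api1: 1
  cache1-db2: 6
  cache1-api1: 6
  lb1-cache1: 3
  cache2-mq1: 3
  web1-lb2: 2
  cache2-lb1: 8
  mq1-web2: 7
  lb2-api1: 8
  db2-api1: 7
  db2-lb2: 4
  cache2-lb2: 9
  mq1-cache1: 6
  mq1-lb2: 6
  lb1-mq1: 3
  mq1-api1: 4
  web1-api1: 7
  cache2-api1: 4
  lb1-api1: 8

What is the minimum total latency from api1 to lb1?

7

Comparing a few candidate routes:
api1→cache1→lb1: 6 + 3 = 9
api1→cache2→lb1: 4 + 8 = 12
api1→web2→mq1→lb1: 1 + 7 + 3 = 11
api1→cache2→mq1→lb1: 4 + 3 + 3 = 10
api1→mq1→lb1: 4 + 3 = 7
api1→lb1: 8
Shortest: 7 ms.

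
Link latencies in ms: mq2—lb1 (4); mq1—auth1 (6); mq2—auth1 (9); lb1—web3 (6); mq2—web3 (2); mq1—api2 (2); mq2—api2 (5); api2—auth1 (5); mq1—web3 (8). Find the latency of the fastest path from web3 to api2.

7

Comparing a few candidate routes:
web3→mq2→auth1→api2: 2 + 9 + 5 = 16
web3→mq2→api2: 2 + 5 = 7
web3→mq1→auth1→api2: 8 + 6 + 5 = 19
web3→mq2→auth1→mq1→api2: 2 + 9 + 6 + 2 = 19
web3→mq1→api2: 8 + 2 = 10
web3→lb1→mq2→api2: 6 + 4 + 5 = 15
Best route has total 7 ms.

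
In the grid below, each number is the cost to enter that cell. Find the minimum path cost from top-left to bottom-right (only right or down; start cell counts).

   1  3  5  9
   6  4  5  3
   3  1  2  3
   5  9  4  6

20

Take [0,0] -> [0,1] -> [1,1] -> [2,1] -> [2,2] -> [2,3] -> [3,3] for a total of 1 + 3 + 4 + 1 + 2 + 3 + 6 = 20.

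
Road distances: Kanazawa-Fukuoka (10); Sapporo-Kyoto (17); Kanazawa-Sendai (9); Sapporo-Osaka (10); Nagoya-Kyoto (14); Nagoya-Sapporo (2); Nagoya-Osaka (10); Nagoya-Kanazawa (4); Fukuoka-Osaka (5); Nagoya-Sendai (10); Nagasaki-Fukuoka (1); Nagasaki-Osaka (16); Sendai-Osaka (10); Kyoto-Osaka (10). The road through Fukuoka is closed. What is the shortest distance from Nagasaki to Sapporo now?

26

Some routes from Nagasaki to Sapporo avoiding Fukuoka:
Nagasaki -> Osaka -> Sapporo: 16 + 10 = 26
Nagasaki -> Osaka -> Sendai -> Nagoya -> Sapporo: 16 + 10 + 10 + 2 = 38
Nagasaki -> Osaka -> Kyoto -> Nagoya -> Sapporo: 16 + 10 + 14 + 2 = 42
Nagasaki -> Osaka -> Sendai -> Kanazawa -> Nagoya -> Sapporo: 16 + 10 + 9 + 4 + 2 = 41
Nagasaki -> Osaka -> Kyoto -> Sapporo: 16 + 10 + 17 = 43
Nagasaki -> Osaka -> Nagoya -> Sapporo: 16 + 10 + 2 = 28
Shortest: 26.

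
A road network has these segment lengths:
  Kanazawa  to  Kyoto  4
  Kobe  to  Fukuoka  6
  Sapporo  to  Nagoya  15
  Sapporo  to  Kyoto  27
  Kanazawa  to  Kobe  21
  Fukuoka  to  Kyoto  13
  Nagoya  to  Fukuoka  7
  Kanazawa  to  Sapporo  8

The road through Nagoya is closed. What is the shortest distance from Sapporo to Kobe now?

29

Some routes from Sapporo to Kobe avoiding Nagoya:
Sapporo → Kanazawa → Kyoto → Fukuoka → Kobe: 8 + 4 + 13 + 6 = 31
Sapporo → Kanazawa → Kobe: 8 + 21 = 29
Sapporo → Kyoto → Fukuoka → Kobe: 27 + 13 + 6 = 46
Shortest: 29.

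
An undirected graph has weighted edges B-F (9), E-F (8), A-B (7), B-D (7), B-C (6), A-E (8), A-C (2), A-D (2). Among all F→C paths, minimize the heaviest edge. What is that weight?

Checking several routes:
F → E → A → B → C: max(8, 8, 7, 6) = 8
F → B → D → A → C: max(9, 7, 2, 2) = 9
F → E → A → D → B → C: max(8, 8, 2, 7, 6) = 8
F → E → A → C: max(8, 8, 2) = 8
Best route has worst link 8.

8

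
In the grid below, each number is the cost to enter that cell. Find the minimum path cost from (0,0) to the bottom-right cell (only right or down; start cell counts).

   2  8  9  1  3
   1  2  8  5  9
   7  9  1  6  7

27

Best path: [0,0] → [1,0] → [1,1] → [1,2] → [2,2] → [2,3] → [2,4]
Cost: 2 + 1 + 2 + 8 + 1 + 6 + 7 = 27
For comparison, the top-then-right route costs 39.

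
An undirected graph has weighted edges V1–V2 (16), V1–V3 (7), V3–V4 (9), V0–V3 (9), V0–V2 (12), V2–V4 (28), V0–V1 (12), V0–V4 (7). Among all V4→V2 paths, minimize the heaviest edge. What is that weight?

Comparing a few candidate routes:
V4-V3-V1-V0-V2: max(9, 7, 12, 12) = 12
V4-V0-V2: max(7, 12) = 12
V4-V3-V0-V1-V2: max(9, 9, 12, 16) = 16
V4-V3-V1-V2: max(9, 7, 16) = 16
V4-V0-V3-V1-V2: max(7, 9, 7, 16) = 16
V4-V3-V0-V2: max(9, 9, 12) = 12
The minimum achievable maximum is 12.

12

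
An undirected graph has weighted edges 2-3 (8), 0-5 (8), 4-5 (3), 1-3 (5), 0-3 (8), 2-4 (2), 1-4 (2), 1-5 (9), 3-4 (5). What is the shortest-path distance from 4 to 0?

11

Some routes from 4 to 0:
4 → 1 → 5 → 0: 2 + 9 + 8 = 19
4 → 5 → 1 → 3 → 0: 3 + 9 + 5 + 8 = 25
4 → 1 → 3 → 0: 2 + 5 + 8 = 15
4 → 5 → 0: 3 + 8 = 11
4 → 2 → 3 → 0: 2 + 8 + 8 = 18
4 → 3 → 0: 5 + 8 = 13
Best route has total 11.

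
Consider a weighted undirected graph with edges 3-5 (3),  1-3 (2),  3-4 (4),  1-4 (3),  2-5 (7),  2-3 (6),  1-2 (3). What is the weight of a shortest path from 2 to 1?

3

Paths from 2 to 1:
2-5-3-4-1: 7 + 3 + 4 + 3 = 17
2-5-3-1: 7 + 3 + 2 = 12
2-1: 3
2-3-1: 6 + 2 = 8
2-3-4-1: 6 + 4 + 3 = 13
Best route has total 3.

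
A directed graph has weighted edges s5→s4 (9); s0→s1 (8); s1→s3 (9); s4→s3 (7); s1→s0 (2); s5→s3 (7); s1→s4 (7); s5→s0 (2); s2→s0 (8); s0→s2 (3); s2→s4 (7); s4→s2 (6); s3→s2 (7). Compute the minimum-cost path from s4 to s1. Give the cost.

Candidate routes:
s4 - s3 - s2 - s0 - s1: 7 + 7 + 8 + 8 = 30
s4 - s2 - s0 - s1: 6 + 8 + 8 = 22
Shortest: 22.

22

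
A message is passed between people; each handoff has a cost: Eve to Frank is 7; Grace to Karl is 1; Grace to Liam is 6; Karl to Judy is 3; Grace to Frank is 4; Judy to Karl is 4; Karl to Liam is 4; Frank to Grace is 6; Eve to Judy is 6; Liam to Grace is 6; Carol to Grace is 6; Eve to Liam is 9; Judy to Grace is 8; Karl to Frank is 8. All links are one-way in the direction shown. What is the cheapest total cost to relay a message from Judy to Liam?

Routes from Judy to Liam:
Judy - Karl - Frank - Grace - Liam: 4 + 8 + 6 + 6 = 24
Judy - Karl - Liam: 4 + 4 = 8
Judy - Grace - Liam: 8 + 6 = 14
Judy - Grace - Karl - Liam: 8 + 1 + 4 = 13
Shortest: 8.

8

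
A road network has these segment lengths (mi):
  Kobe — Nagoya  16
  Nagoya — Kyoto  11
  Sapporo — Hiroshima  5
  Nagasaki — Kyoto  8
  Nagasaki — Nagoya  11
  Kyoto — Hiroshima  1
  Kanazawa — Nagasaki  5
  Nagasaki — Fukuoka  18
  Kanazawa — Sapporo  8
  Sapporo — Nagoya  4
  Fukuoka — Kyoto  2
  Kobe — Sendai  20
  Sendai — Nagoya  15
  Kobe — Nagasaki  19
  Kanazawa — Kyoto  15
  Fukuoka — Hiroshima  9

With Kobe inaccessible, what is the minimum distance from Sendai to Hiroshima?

24

Checking several routes:
Sendai → Nagoya → Sapporo → Hiroshima: 15 + 4 + 5 = 24
Sendai → Nagoya → Kyoto → Hiroshima: 15 + 11 + 1 = 27
Sendai → Nagoya → Nagasaki → Kyoto → Hiroshima: 15 + 11 + 8 + 1 = 35
Shortest: 24 mi.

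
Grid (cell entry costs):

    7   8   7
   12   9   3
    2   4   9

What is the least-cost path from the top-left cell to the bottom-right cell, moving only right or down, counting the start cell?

34

Cheapest: [0,0] → [0,1] → [0,2] → [1,2] → [2,2]
  7 + 8 + 7 + 3 + 9 = 34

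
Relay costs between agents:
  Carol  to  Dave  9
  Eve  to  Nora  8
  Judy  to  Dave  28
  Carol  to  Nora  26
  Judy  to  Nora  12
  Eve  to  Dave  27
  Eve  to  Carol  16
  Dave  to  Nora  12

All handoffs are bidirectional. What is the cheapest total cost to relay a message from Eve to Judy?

A few of the Eve→Judy routes:
Eve -> Carol -> Dave -> Judy: 16 + 9 + 28 = 53
Eve -> Nora -> Dave -> Judy: 8 + 12 + 28 = 48
Eve -> Carol -> Dave -> Nora -> Judy: 16 + 9 + 12 + 12 = 49
Eve -> Nora -> Judy: 8 + 12 = 20
Eve -> Dave -> Nora -> Judy: 27 + 12 + 12 = 51
The minimum is 20.

20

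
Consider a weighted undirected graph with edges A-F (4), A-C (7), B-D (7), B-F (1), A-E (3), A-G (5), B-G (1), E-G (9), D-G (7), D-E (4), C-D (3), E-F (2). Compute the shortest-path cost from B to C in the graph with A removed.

10

Routes from B to C avoiding A:
B→D→C: 7 + 3 = 10
B→F→E→D→C: 1 + 2 + 4 + 3 = 10
B→G→D→C: 1 + 7 + 3 = 11
B→F→E→G→D→C: 1 + 2 + 9 + 7 + 3 = 22
B→G→E→D→C: 1 + 9 + 4 + 3 = 17
Shortest: 10.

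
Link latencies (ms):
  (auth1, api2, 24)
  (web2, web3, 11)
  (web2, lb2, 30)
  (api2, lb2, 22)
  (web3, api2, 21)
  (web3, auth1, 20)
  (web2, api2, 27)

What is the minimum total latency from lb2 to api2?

22

Candidate routes:
lb2-web2-api2: 30 + 27 = 57
lb2-web2-web3-auth1-api2: 30 + 11 + 20 + 24 = 85
lb2-web2-web3-api2: 30 + 11 + 21 = 62
lb2-api2: 22
Best route has total 22 ms.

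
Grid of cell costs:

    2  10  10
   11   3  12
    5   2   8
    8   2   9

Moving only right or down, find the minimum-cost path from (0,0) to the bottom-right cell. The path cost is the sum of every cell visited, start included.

Take (0,0) (0,1) (1,1) (2,1) (3,1) (3,2) for a total of 2 + 10 + 3 + 2 + 2 + 9 = 28.

28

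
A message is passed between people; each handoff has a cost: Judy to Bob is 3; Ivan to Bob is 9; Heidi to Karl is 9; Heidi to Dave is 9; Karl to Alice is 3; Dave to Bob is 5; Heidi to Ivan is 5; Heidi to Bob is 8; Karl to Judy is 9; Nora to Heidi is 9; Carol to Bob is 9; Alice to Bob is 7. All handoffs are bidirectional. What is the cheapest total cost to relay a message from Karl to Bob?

Some routes from Karl to Bob:
Karl -> Heidi -> Ivan -> Bob: 9 + 5 + 9 = 23
Karl -> Heidi -> Bob: 9 + 8 = 17
Karl -> Judy -> Bob: 9 + 3 = 12
Karl -> Alice -> Bob: 3 + 7 = 10
Best route has total 10.

10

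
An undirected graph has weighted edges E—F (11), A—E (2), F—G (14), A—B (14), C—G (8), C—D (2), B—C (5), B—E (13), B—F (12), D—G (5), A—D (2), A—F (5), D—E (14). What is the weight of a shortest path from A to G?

Checking several routes:
A -> E -> D -> G: 2 + 14 + 5 = 21
A -> D -> G: 2 + 5 = 7
A -> B -> C -> D -> G: 14 + 5 + 2 + 5 = 26
A -> F -> G: 5 + 14 = 19
A -> D -> C -> G: 2 + 2 + 8 = 12
Shortest: 7.

7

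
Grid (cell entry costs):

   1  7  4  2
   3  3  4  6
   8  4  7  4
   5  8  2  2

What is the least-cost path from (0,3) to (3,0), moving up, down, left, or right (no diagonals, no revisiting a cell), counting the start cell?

Best path: (0,3)→(0,2)→(1,2)→(1,1)→(1,0)→(2,0)→(3,0)
Cost: 2 + 4 + 4 + 3 + 3 + 8 + 5 = 29

29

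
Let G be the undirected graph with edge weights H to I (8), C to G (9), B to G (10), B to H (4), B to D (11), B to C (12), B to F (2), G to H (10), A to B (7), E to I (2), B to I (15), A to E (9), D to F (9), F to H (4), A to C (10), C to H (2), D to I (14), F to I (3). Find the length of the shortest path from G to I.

Some routes from G to I:
G - H - F - I: 10 + 4 + 3 = 17
G - H - I: 10 + 8 = 18
G - B - F - I: 10 + 2 + 3 = 15
Best route has total 15.

15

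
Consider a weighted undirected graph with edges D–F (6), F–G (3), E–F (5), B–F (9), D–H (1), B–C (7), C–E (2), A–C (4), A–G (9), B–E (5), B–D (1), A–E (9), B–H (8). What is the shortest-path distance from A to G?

Comparing a few candidate routes:
A - C - E - F - G: 4 + 2 + 5 + 3 = 14
A - E - F - G: 9 + 5 + 3 = 17
A - G: 9
A - C - B - F - G: 4 + 7 + 9 + 3 = 23
A - C - B - D - F - G: 4 + 7 + 1 + 6 + 3 = 21
A - C - E - B - D - F - G: 4 + 2 + 5 + 1 + 6 + 3 = 21
Best route has total 9.

9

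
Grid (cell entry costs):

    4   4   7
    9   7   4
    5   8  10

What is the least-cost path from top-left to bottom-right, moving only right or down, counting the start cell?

29

Cheapest: [0,0]→[0,1]→[0,2]→[1,2]→[2,2]
  4 + 4 + 7 + 4 + 10 = 29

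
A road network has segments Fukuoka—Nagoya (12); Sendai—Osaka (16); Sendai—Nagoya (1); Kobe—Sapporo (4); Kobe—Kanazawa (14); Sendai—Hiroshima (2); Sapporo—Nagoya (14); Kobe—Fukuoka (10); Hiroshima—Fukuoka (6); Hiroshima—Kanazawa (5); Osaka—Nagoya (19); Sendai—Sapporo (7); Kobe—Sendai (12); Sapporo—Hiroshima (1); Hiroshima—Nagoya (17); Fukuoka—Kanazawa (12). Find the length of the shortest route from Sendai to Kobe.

7

A few of the Sendai→Kobe routes:
Sendai-Hiroshima-Fukuoka-Kobe: 2 + 6 + 10 = 18
Sendai-Kobe: 12
Sendai-Sapporo-Kobe: 7 + 4 = 11
Sendai-Hiroshima-Sapporo-Kobe: 2 + 1 + 4 = 7
The minimum is 7.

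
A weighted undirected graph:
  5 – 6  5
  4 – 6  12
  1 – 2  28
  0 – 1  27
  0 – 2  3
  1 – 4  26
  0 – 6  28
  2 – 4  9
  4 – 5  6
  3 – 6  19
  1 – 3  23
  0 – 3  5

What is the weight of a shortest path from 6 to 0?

A few of the 6→0 routes:
6 → 3 → 0: 19 + 5 = 24
6 → 0: 28
6 → 4 → 2 → 0: 12 + 9 + 3 = 24
6 → 5 → 4 → 1 → 0: 5 + 6 + 26 + 27 = 64
6 → 5 → 4 → 2 → 0: 5 + 6 + 9 + 3 = 23
The minimum is 23.

23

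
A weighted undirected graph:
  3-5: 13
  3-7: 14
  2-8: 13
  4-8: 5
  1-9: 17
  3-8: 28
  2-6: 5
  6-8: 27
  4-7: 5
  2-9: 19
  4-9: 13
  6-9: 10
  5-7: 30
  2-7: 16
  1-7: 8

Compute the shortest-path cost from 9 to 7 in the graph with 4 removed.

25

Comparing a few candidate routes:
9→6→8→2→7: 10 + 27 + 13 + 16 = 66
9→2→7: 19 + 16 = 35
9→6→2→7: 10 + 5 + 16 = 31
9→6→2→8→3→7: 10 + 5 + 13 + 28 + 14 = 70
9→1→7: 17 + 8 = 25
Shortest: 25.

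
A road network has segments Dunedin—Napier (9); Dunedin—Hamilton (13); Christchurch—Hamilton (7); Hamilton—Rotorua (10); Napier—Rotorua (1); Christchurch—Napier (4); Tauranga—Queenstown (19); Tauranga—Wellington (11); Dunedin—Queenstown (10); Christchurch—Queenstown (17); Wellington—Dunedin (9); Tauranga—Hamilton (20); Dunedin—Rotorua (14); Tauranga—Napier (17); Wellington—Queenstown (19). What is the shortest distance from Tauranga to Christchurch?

Some routes from Tauranga to Christchurch:
Tauranga→Napier→Rotorua→Hamilton→Christchurch: 17 + 1 + 10 + 7 = 35
Tauranga→Wellington→Dunedin→Napier→Christchurch: 11 + 9 + 9 + 4 = 33
Tauranga→Napier→Christchurch: 17 + 4 = 21
Tauranga→Hamilton→Christchurch: 20 + 7 = 27
The minimum is 21 mi.

21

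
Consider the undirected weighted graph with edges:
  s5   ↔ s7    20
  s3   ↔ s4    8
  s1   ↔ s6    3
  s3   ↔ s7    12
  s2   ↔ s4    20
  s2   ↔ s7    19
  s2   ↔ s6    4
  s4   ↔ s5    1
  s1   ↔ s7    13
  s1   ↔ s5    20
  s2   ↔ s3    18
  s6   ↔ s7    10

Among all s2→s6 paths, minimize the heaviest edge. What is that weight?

4

Some routes from s2 to s6:
s2 → s7 → s6: max(19, 10) = 19
s2 → s6: max(4) = 4
s2 → s7 → s1 → s6: max(19, 13, 3) = 19
s2 → s3 → s7 → s6: max(18, 12, 10) = 18
s2 → s3 → s7 → s1 → s6: max(18, 12, 13, 3) = 18
The minimum achievable maximum is 4.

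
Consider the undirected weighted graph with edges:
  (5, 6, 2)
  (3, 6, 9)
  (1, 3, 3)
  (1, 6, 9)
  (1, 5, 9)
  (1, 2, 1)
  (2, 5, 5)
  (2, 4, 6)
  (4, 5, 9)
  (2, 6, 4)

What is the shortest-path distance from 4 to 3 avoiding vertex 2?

A few of the 4→3 routes:
4-5-6-1-3: 9 + 2 + 9 + 3 = 23
4-5-6-3: 9 + 2 + 9 = 20
4-5-1-3: 9 + 9 + 3 = 21
The minimum is 20.

20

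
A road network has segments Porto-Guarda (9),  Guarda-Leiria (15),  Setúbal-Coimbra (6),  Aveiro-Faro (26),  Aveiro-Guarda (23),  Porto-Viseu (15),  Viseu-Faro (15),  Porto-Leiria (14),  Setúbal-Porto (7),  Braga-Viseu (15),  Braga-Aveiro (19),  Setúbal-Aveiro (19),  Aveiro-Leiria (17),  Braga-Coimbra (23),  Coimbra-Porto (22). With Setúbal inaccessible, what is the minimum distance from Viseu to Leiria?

Comparing a few candidate routes:
Viseu-Braga-Aveiro-Leiria: 15 + 19 + 17 = 51
Viseu-Faro-Aveiro-Leiria: 15 + 26 + 17 = 58
Viseu-Porto-Guarda-Leiria: 15 + 9 + 15 = 39
Viseu-Porto-Leiria: 15 + 14 = 29
Best route has total 29 mi.

29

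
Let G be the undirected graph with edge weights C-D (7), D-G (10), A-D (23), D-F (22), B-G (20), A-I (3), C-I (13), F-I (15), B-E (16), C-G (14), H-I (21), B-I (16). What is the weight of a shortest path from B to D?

Checking several routes:
B - I - A - D: 16 + 3 + 23 = 42
B - I - C - D: 16 + 13 + 7 = 36
B - G - C - D: 20 + 14 + 7 = 41
B - G - D: 20 + 10 = 30
Shortest: 30.

30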